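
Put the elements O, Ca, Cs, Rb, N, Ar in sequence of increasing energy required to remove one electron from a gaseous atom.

Cs < Rb < Ca < O < N < Ar

N is in period 2, group 15; O is in period 2, group 16; Ar is in period 3, group 18; Ca is in period 4, group 2; Rb is in period 5, group 1; Cs is in period 6, group 1.
First ionization energy rises across a period (greater Z_eff holds electrons more tightly) and falls down a group (valence electrons are farther from the nucleus).
Neither a single period nor a single group — weigh both effects.
Rb > Cs: they share group 1; the group trend gives Rb the larger value.
Ca > Rb: both effects reinforce here, so Ca is clearly the higher of the two.
O > Ca: both effects reinforce here, so O is clearly the higher of the two.
N > O: this pair runs against the simple trend — see the exception note.
Ar > N: the two effects oppose for this pair; the across-period effect wins (1521 vs 1402 kJ/mol).
Note the exception: N has a higher first ionization energy than O, contrary to the simple trend — pairing an electron in O's 2p⁴ costs repulsion energy, so O ionizes more easily than half-filled N (2p³).
Tabulated first ionization energy (kJ/mol): N 1402, O 1314, Ar 1521, Ca 590, Rb 403, Cs 376.
So from lowest to highest: Cs < Rb < Ca < O < N < Ar.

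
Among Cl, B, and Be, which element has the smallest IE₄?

IE_4 is the cost of taking one more electron from the +3 cation: Cl³⁺ still has 4 valence electrons; B³⁺ is the bare [He] core; Be³⁺ is already 1 electron into the core.
Core electrons are held far more tightly than valence electrons, so Be and B top the IE_4 order.
Approximate IE_4 values (kJ/mol): Cl 5159, B 25026, Be 21007.
Putting it together, IE_4: Cl < Be < B.

Cl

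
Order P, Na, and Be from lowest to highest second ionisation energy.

The second ionization energy removes an electron from the +1 ion. For each element: P⁺ still has 4 valence electrons; Na⁺ is the bare [Ne] core; Be⁺ still has 1 valence electron.
Breaking into a closed-shell core is much more expensive than removing a leftover valence electron — Na has the largest IE_2 here.
Valence configurations: P⁺ [Ne]3s²3p², Be⁺ [He]2s¹.
Tabulated IE_2 (kJ/mol): P 1907, Na 4562, Be 1757.
Putting it together, IE_2: Be < P < Na.

Be, P, Na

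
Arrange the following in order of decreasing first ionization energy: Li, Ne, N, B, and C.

Ne > N > C > B > Li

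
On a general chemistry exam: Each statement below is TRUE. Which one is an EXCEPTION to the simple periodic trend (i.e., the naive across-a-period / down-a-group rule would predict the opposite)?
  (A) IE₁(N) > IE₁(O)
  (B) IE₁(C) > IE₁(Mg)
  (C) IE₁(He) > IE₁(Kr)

The general trend: IE₁ increases across a period and decreases down a group.
(A) N (period 2, group 15) vs O (period 2, group 16): the stated order contradicts the simple trend.
(B) C (period 2, group 14) vs Mg (period 3, group 2): the stated order agrees with the simple trend.
(C) He (period 1, group 18) vs Kr (period 4, group 18): the stated order agrees with the simple trend.
The exception is (A): pairing an electron in O's 2p⁴ costs repulsion energy, so O ionizes more easily than half-filled N (2p³).

(A)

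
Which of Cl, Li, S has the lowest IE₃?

S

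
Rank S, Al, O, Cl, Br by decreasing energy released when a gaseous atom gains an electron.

Cl, Br, S, O, Al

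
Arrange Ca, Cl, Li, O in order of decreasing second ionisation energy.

Li > O > Cl > Ca

After 1 electron has been removed, what remains? Ca⁺ still has 1 valence electron; Cl⁺ still has 6 valence electrons; Li⁺ is the bare [He] core; O⁺ still has 5 valence electrons.
Core electrons are held far more tightly than valence electrons, so Li tops the IE_2 order.
Valence configurations: Ca⁺ [Ar]4s¹, Cl⁺ [Ne]3s²3p⁴, O⁺ [He]2s²2p³.
Tabulated IE_2 (kJ/mol): Ca 1145, Cl 2298, Li 7298, O 3388.
Overall IE_2 order: Ca < Cl < O < Li.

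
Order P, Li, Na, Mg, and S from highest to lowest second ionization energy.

The second ionization energy removes an electron from the +1 ion. For each element: P⁺ still has 4 valence electrons; Li⁺ is the bare [He] core; Na⁺ is the bare [Ne] core; Mg⁺ still has 1 valence electron; S⁺ still has 5 valence electrons.
Pulling an electron out of a noble-gas core costs far more than removing a remaining valence electron, so Na and Li sit at the high end of IE_2.
Valence configurations: P⁺ [Ne]3s²3p², Mg⁺ [Ne]3s¹, S⁺ [Ne]3s²3p³.
Tabulated IE_2 (kJ/mol): P 1907, Li 7298, Na 4562, Mg 1451, S 2252.
Overall IE_2 order: Mg < P < S < Na < Li.

Li > Na > S > P > Mg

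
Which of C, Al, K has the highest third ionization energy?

C

After 2 electrons have been removed, what remains? C²⁺ still has 2 valence electrons; Al²⁺ still has 1 valence electron; K²⁺ is already 1 electron into the core.
Usually core removal costs more than valence removal, but here the competition is close: a tightly held n=2 valence electron can cost more to remove than an n=3 core electron, so the actual values have to decide it.
Valence configurations: C²⁺ [He]2s², Al²⁺ [Ne]3s¹.
Tabulated IE_3 (kJ/mol): C 4620, Al 2745, K 4420.
Putting it together, IE_3: Al < K < C.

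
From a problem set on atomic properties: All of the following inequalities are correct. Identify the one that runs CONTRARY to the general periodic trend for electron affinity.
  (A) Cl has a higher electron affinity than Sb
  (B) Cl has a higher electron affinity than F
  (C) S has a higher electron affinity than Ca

(B)

The general trend: electron affinity increases across a period and decreases down a group.
(A) Cl (period 3, group 17) vs Sb (period 5, group 15): the stated order agrees with the simple trend.
(B) Cl (period 3, group 17) vs F (period 2, group 17): the stated order contradicts the simple trend.
(C) S (period 3, group 16) vs Ca (period 4, group 2): the stated order agrees with the simple trend.
The exception is (B): F's small 2p subshell makes the incoming electron feel strong e⁻–e⁻ repulsion, so Cl actually releases more energy on gaining an electron.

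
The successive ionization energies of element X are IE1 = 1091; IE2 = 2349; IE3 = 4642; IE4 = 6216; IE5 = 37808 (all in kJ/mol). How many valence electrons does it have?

4

Look for the largest jump between consecutive ionization energies: IE5/IE4 ≈ 6.1, far larger than any earlier ratio.
That jump marks the point where a core electron is being removed. So the atom has 4 valence electrons.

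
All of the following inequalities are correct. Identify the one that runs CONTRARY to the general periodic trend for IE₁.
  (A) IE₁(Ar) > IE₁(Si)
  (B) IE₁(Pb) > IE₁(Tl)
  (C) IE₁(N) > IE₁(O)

The general trend: IE₁ increases across a period and decreases down a group.
(A) Ar (period 3, group 18) vs Si (period 3, group 14): the stated order agrees with the simple trend.
(B) Pb (period 6, group 14) vs Tl (period 6, group 13): the stated order agrees with the simple trend.
(C) N (period 2, group 15) vs O (period 2, group 16): the stated order contradicts the simple trend.
The exception is (C): pairing an electron in O's 2p⁴ costs repulsion energy, so O ionizes more easily than half-filled N (2p³).

(C)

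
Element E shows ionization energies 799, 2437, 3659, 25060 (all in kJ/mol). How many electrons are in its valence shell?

Look for the largest jump between consecutive ionization energies: IE4/IE3 ≈ 6.8, far larger than any earlier ratio.
That jump marks the point where a core electron is being removed. So the atom has 3 valence electrons.

3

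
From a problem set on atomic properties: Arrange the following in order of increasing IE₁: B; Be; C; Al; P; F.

Al, B, Be, P, C, F

Be is in period 2, group 2; B is in period 2, group 13; C is in period 2, group 14; F is in period 2, group 17; Al is in period 3, group 13; P is in period 3, group 15.
IE₁ increases left→right with effective nuclear charge and decreases top→bottom as the valence shell moves farther out.
Neither a single period nor a single group — weigh both effects.
B > Al: they share group 13; the group trend gives B the larger value.
Be > B: this pair runs against the simple trend — see the exception note.
P > Be: the two effects oppose for this pair; the across-period effect wins (1012 vs 900 kJ/mol).
C > P: period and group pull opposite ways; the down-group shift dominates (1086 vs 1012 kJ/mol).
F > C: both are in period 2; the period trend gives F the larger value.
Note the exception: Be has a higher first ionization energy than B, contrary to the simple trend — removing B's lone 2p electron is easier than breaking Be's filled 2s².
Tabulated first ionization energy (kJ/mol): Be 900, B 801, C 1086, F 1681, Al 578, P 1012.
So from lowest to highest: Al < B < Be < P < C < F.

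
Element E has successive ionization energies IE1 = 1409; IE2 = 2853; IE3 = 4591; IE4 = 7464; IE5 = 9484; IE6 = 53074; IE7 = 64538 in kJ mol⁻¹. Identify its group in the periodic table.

Group 15

Look for the largest jump between consecutive ionization energies: IE6/IE5 ≈ 5.6, far larger than any earlier ratio.
That jump marks the point where a core electron is being removed. So the atom has 5 valence electrons.
A main-group element with 5 valence electrons is in group 15.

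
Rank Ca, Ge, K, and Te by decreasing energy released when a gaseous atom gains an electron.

Adding an electron releases more energy for atoms nearer the top right (short of the noble gases).
These span different periods and groups, so the two trends combine.
K > Ca: this pair runs against the simple trend — see the exception note.
Ge > K: Ge lies to the right of K in period 4, so the across-period effect alone puts Ge higher.
Te > Ge: period and group pull opposite ways; the across-period shift dominates (190 vs 119 kJ/mol).
Note the exception: K has a higher electron affinity than Ca, contrary to the simple trend — adding an electron to Ca (ns²) has to open a new, higher-energy np subshell, which is unfavourable.
For reference (kJ/mol): K 48, Ca 2, Ge 119, Te 190.
So from highest to lowest: Te > Ge > K > Ca.

Te > Ge > K > Ca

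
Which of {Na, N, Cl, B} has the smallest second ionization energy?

After 1 electron has been removed, what remains? Na⁺ is the bare [Ne] core; N⁺ still has 4 valence electrons; Cl⁺ still has 6 valence electrons; B⁺ still has 2 valence electrons.
Breaking into a closed-shell core is much more expensive than removing a leftover valence electron — Na has the largest IE_2 here.
Valence configurations: N⁺ [He]2s²2p², Cl⁺ [Ne]3s²3p⁴, B⁺ [He]2s².
Tabulated IE_2 (kJ/mol): Na 4562, N 2856, Cl 2298, B 2427.
So the second ionization energies run Cl < B < N < Na.

Cl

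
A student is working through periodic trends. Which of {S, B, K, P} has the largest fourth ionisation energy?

B

After 3 electrons have been removed, what remains? S³⁺ still has 3 valence electrons; B³⁺ is the bare [He] core; K³⁺ is already 2 electrons into the core; P³⁺ still has 2 valence electrons.
Pulling an electron out of a noble-gas core costs far more than removing a remaining valence electron, so K and B sit at the high end of IE_4.
Valence configurations: S³⁺ [Ne]3s²3p¹, P³⁺ [Ne]3s².
S³⁺ loses a lone 3p electron whereas P³⁺ must break into a filled 3s² pair, so IE_4(P) > IE_4(S) even though S has the higher nuclear charge.
Approximate IE_4 values (kJ/mol): S 4556, B 25026, K 5877, P 4964.
Putting it together, IE_4: S < P < K < B.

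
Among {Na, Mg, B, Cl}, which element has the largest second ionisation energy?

Na

IE_2 is the cost of taking one more electron from the +1 cation: Na⁺ is the bare [Ne] core; Mg⁺ still has 1 valence electron; B⁺ still has 2 valence electrons; Cl⁺ still has 6 valence electrons.
Core electrons are held far more tightly than valence electrons, so Na tops the IE_2 order.
Valence configurations: Mg⁺ [Ne]3s¹, B⁺ [He]2s², Cl⁺ [Ne]3s²3p⁴.
The numbers (kJ/mol): Na 4562, Mg 1451, B 2427, Cl 2298.
Putting it together, IE_2: Mg < Cl < B < Na.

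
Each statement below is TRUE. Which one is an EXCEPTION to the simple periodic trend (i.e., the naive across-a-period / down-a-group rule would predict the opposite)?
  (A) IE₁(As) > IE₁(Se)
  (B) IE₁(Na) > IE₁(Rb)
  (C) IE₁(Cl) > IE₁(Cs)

The general trend: IE₁ increases across a period and decreases down a group.
(A) As (period 4, group 15) vs Se (period 4, group 16): the stated order contradicts the simple trend.
(B) Na (period 3, group 1) vs Rb (period 5, group 1): the stated order agrees with the simple trend.
(C) Cl (period 3, group 17) vs Cs (period 6, group 1): the stated order agrees with the simple trend.
The exception is (A): Se (4p⁴) ionizes more easily than half-filled As (4p³).

(A)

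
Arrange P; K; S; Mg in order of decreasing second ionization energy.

K, S, P, Mg

After 1 electron has been removed, what remains? P⁺ still has 4 valence electrons; K⁺ is the bare [Ar] core; S⁺ still has 5 valence electrons; Mg⁺ still has 1 valence electron.
Pulling an electron out of a noble-gas core costs far more than removing a remaining valence electron, so K sits at the high end of IE_2.
Valence configurations: P⁺ [Ne]3s²3p², S⁺ [Ne]3s²3p³, Mg⁺ [Ne]3s¹.
Tabulated IE_2 (kJ/mol): P 1907, K 3052, S 2252, Mg 1451.
Hence IE_2: Mg < P < S < K.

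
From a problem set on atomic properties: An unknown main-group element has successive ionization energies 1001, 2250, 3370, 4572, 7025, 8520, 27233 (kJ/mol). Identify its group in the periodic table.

Group 16

Look for the largest jump between consecutive ionization energies: IE7/IE6 ≈ 3.2, far larger than any earlier ratio.
That jump marks the point where a core electron is being removed. So the atom has 6 valence electrons.
A main-group element with 6 valence electrons is in group 16.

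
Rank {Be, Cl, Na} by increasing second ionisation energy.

Be < Cl < Na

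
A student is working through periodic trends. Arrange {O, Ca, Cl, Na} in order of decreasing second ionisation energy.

Na, O, Cl, Ca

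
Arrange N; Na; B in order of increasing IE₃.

B < N < Na

Consider each +2 ion: N²⁺ still has 3 valence electrons; Na²⁺ is already 1 electron into the core; B²⁺ still has 1 valence electron.
Core electrons are held far more tightly than valence electrons, so Na tops the IE_3 order.
Valence configurations: N²⁺ [He]2s²2p¹, B²⁺ [He]2s¹.
Approximate IE_3 values (kJ/mol): N 4578, Na 6910, B 3660.
Putting it together, IE_3: B < N < Na.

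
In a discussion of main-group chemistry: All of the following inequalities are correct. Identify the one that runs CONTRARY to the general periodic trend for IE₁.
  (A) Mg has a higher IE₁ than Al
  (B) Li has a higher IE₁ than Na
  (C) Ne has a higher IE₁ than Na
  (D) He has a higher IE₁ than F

(A)

The general trend: IE₁ increases across a period and decreases down a group.
(A) Mg (period 3, group 2) vs Al (period 3, group 13): the stated order contradicts the simple trend.
(B) Li (period 2, group 1) vs Na (period 3, group 1): the stated order agrees with the simple trend.
(C) Ne (period 2, group 18) vs Na (period 3, group 1): the stated order agrees with the simple trend.
(D) He (period 1, group 18) vs F (period 2, group 17): the stated order agrees with the simple trend.
The exception is (A): Al's single 3p electron is easier to remove than one from Mg's filled 3s².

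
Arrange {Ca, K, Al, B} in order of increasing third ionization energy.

Al, B, K, Ca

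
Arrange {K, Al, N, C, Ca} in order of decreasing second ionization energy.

K > N > C > Al > Ca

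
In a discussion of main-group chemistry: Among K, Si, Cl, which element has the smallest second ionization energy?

IE_2 is the cost of taking one more electron from the +1 cation: K⁺ is the bare [Ar] core; Si⁺ still has 3 valence electrons; Cl⁺ still has 6 valence electrons.
Core electrons are held far more tightly than valence electrons, so K tops the IE_2 order.
Valence configurations: Si⁺ [Ne]3s²3p¹, Cl⁺ [Ne]3s²3p⁴.
Tabulated IE_2 (kJ/mol): K 3052, Si 1577, Cl 2298.
So the second ionization energies run Si < Cl < K.

Si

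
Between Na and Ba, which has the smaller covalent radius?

Na

Na is in period 3, group 1; Ba is in period 6, group 2.
Atomic radius shrinks across a period as nuclear charge pulls the same shell inward, and grows down a group as new shells are added.
These span different periods and groups, so the two trends combine.
Ba > Na: period and group pull opposite ways; the down-group shift dominates (196 vs 155 pm).
For reference (pm): Na 155, Ba 196.
So Na has the smaller covalent radius (Na < Ba).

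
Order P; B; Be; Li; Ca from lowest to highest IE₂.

Ca < Be < P < B < Li

Consider each +1 ion: P⁺ still has 4 valence electrons; B⁺ still has 2 valence electrons; Be⁺ still has 1 valence electron; Li⁺ is the bare [He] core; Ca⁺ still has 1 valence electron.
Breaking into a closed-shell core is much more expensive than removing a leftover valence electron — Li has the largest IE_2 here.
Valence configurations: P⁺ [Ne]3s²3p², B⁺ [He]2s², Be⁺ [He]2s¹, Ca⁺ [Ar]4s¹.
Tabulated IE_2 (kJ/mol): P 1907, B 2427, Be 1757, Li 7298, Ca 1145.
Putting it together, IE_2: Ca < Be < P < B < Li.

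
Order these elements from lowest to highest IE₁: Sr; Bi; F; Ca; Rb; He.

He is in period 1, group 18; F is in period 2, group 17; Ca is in period 4, group 2; Rb is in period 5, group 1; Sr is in period 5, group 2; Bi is in period 6, group 15.
First ionization energy rises across a period (greater Z_eff holds electrons more tightly) and falls down a group (valence electrons are farther from the nucleus).
These span different periods and groups, so the two trends combine.
Sr > Rb: Sr lies to the right of Rb in period 5, so the across-period effect alone puts Sr higher.
Ca > Sr: they share group 2; the group trend gives Ca the larger value.
Bi > Ca: the two effects oppose for this pair; the across-period effect wins (703 vs 590 kJ/mol).
F > Bi: relative to Bi, both the across-period and down-group shifts push F's first ionization energy up.
He > F: relative to F, both the across-period and down-group shifts push He's first ionization energy up.
Approximate values (kJ/mol): He 2372, F 1681, Ca 590, Rb 403, Sr 550, Bi 703.
So from lowest to highest: Rb < Sr < Ca < Bi < F < He.

Rb < Sr < Ca < Bi < F < He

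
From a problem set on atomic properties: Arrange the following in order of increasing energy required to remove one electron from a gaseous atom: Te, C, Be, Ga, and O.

Ga, Te, Be, C, O

Be is in period 2, group 2; C is in period 2, group 14; O is in period 2, group 16; Ga is in period 4, group 13; Te is in period 5, group 16.
Removing the outermost electron gets harder across a period and easier down a group.
Neither a single period nor a single group — weigh both effects.
Te > Ga: the two effects oppose for this pair; the across-period effect wins (869 vs 579 kJ/mol).
Be > Te: period and group pull opposite ways; the down-group shift dominates (900 vs 869 kJ/mol).
C > Be: both are in period 2; the period trend gives C the larger value.
O > C: both are in period 2; the period trend gives O the larger value.
For reference (kJ/mol): Be 900, C 1086, O 1314, Ga 579, Te 869.
So from lowest to highest: Ga < Te < Be < C < O.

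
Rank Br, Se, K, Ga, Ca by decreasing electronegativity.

K is in period 4, group 1; Ca is in period 4, group 2; Ga is in period 4, group 13; Se is in period 4, group 16; Br is in period 4, group 17.
Electronegativity increases across a period and decreases down a group, tracking effective nuclear charge and atomic size.
All lie in period 4, so electronegativity increases left to right.
So from highest to lowest: Br > Se > Ga > Ca > K.

Br > Se > Ga > Ca > K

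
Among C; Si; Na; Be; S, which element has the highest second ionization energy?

Na

IE_2 is the cost of taking one more electron from the +1 cation: C⁺ still has 3 valence electrons; Si⁺ still has 3 valence electrons; Na⁺ is the bare [Ne] core; Be⁺ still has 1 valence electron; S⁺ still has 5 valence electrons.
Pulling an electron out of a noble-gas core costs far more than removing a remaining valence electron, so Na sits at the high end of IE_2.
Valence configurations: C⁺ [He]2s²2p¹, Si⁺ [Ne]3s²3p¹, Be⁺ [He]2s¹, S⁺ [Ne]3s²3p³.
Approximate IE_2 values (kJ/mol): C 2353, Si 1577, Na 4562, Be 1757, S 2252.
Hence IE_2: Si < Be < S < C < Na.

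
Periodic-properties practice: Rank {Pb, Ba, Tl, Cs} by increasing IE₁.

Cs is in period 6, group 1; Ba is in period 6, group 2; Tl is in period 6, group 13; Pb is in period 6, group 14.
Across a period the outer electron is held more tightly (higher IE₁); down a group it sits in a higher shell, more shielded, and comes off more easily.
All lie in period 6, so first ionization energy increases left to right.
So from lowest to highest: Cs < Ba < Tl < Pb.

Cs < Ba < Tl < Pb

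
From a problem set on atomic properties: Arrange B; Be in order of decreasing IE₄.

B > Be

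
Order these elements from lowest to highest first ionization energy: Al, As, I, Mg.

Mg is in period 3, group 2; Al is in period 3, group 13; As is in period 4, group 15; I is in period 5, group 17.
Removing the outermost electron gets harder across a period and easier down a group.
These span different periods and groups, so the two trends combine.
Mg > Al: this pair runs against the simple trend — see the exception note.
As > Mg: period and group pull opposite ways; the across-period shift dominates (947 vs 738 kJ/mol).
I > As: period and group pull opposite ways; the across-period shift dominates (1008 vs 947 kJ/mol).
Note the exception: Mg has a higher first ionization energy than Al, contrary to the simple trend — Al's single 3p electron is easier to remove than one from Mg's filled 3s².
For reference (kJ/mol): Mg 738, Al 578, As 947, I 1008.
So from lowest to highest: Al < Mg < As < I.

Al < Mg < As < I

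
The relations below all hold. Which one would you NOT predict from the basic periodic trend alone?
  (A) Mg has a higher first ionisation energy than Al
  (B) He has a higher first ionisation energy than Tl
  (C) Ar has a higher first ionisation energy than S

The general trend: first ionisation energy increases across a period and decreases down a group.
(A) Mg (period 3, group 2) vs Al (period 3, group 13): the stated order contradicts the simple trend.
(B) He (period 1, group 18) vs Tl (period 6, group 13): the stated order agrees with the simple trend.
(C) Ar (period 3, group 18) vs S (period 3, group 16): the stated order agrees with the simple trend.
The exception is (A): Al's single 3p electron is easier to remove than one from Mg's filled 3s².

(A)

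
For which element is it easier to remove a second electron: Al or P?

Al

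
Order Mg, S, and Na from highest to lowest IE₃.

After 2 electrons have been removed, what remains? Mg²⁺ is the bare [Ne] core; S²⁺ still has 4 valence electrons; Na²⁺ is already 1 electron into the core.
Breaking into a closed-shell core is much more expensive than removing a leftover valence electron — Na and Mg have the largest IE_3 here.
The numbers (kJ/mol): Mg 7733, S 3357, Na 6910.
Hence IE_3: S < Na < Mg.

Mg, Na, S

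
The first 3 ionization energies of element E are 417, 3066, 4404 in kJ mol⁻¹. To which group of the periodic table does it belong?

Look for the largest jump between consecutive ionization energies: IE2/IE1 ≈ 7.4, far larger than any earlier ratio.
That jump marks the point where a core electron is being removed. So the atom has 1 valence electron.
A main-group element with 1 valence electron is in group 1.

Group 1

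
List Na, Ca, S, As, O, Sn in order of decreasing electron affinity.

O is in period 2, group 16; Na is in period 3, group 1; S is in period 3, group 16; Ca is in period 4, group 2; As is in period 4, group 15; Sn is in period 5, group 14.
Adding an electron releases more energy for atoms nearer the top right (short of the noble gases).
Neither a single period nor a single group — weigh both effects.
Na > Ca: the two effects oppose for this pair; the down-group effect wins (53 vs 2 kJ/mol).
As > Na: period and group pull opposite ways; the across-period shift dominates (78 vs 53 kJ/mol).
Sn > As: this pair runs against the simple trend — see the exception note.
O > Sn: relative to Sn, both the across-period and down-group shifts push O's electron affinity up.
S > O: this pair runs against the simple trend — see the exception note.
Note the exception: Sn has a higher electron affinity than As, contrary to the simple trend — adding an electron to As's half-filled np³ subshell costs electron-pairing energy.
Note the exception: S has a higher electron affinity than O, contrary to the simple trend — the compact 2p subshell of O repels the added electron more than S's larger 3p does.
For reference (kJ/mol): O 141, Na 53, S 200, Ca 2, As 78, Sn 107.
So from highest to lowest: S > O > Sn > As > Na > Ca.

S, O, Sn, As, Na, Ca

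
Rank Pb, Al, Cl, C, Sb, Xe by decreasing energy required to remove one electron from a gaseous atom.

Cl > Xe > C > Sb > Pb > Al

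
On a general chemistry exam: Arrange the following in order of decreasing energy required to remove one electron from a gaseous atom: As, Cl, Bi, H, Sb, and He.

He > H > Cl > As > Sb > Bi

Across a period the outer electron is held more tightly (higher IE₁); down a group it sits in a higher shell, more shielded, and comes off more easily.
These span different periods and groups, so the two trends combine.
Sb > Bi: they share group 15; the group trend gives Sb the larger value.
As > Sb: As sits above Sb in group 15, so the down-group effect alone puts As higher.
Cl > As: relative to As, both the across-period and down-group shifts push Cl's first ionization energy up.
H > Cl: period and group pull opposite ways; the down-group shift dominates (1312 vs 1251 kJ/mol).
He > H: both are in period 1; the period trend gives He the larger value.
For reference (kJ/mol): H 1312, He 2372, Cl 1251, As 947, Sb 831, Bi 703.
So from highest to lowest: He > H > Cl > As > Sb > Bi.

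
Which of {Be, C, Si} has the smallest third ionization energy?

Si

After 2 electrons have been removed, what remains? Be²⁺ is the bare [He] core; C²⁺ still has 2 valence electrons; Si²⁺ still has 2 valence electrons.
Pulling an electron out of a noble-gas core costs far more than removing a remaining valence electron, so Be sits at the high end of IE_3.
Valence configurations: C²⁺ [He]2s², Si²⁺ [Ne]3s².
Tabulated IE_3 (kJ/mol): Be 14849, C 4620, Si 3232.
Putting it together, IE_3: Si < C < Be.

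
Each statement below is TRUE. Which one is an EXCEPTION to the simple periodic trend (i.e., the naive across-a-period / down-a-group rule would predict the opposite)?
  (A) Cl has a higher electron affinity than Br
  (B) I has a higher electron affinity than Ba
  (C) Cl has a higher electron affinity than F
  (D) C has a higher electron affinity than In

The general trend: electron affinity increases across a period and decreases down a group.
(A) Cl (period 3, group 17) vs Br (period 4, group 17): the stated order agrees with the simple trend.
(B) I (period 5, group 17) vs Ba (period 6, group 2): the stated order agrees with the simple trend.
(C) Cl (period 3, group 17) vs F (period 2, group 17): the stated order contradicts the simple trend.
(D) C (period 2, group 14) vs In (period 5, group 13): the stated order agrees with the simple trend.
The exception is (C): F's small 2p subshell makes the incoming electron feel strong e⁻–e⁻ repulsion, so Cl actually releases more energy on gaining an electron.

(C)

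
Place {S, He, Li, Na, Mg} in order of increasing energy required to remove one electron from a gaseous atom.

IE₁ increases left→right with effective nuclear charge and decreases top→bottom as the valence shell moves farther out.
These span different periods and groups, so the two trends combine.
Li > Na: they share group 1; the group trend gives Li the larger value.
Mg > Li: period and group pull opposite ways; the across-period shift dominates (738 vs 520 kJ/mol).
S > Mg: both are in period 3; the period trend gives S the larger value.
He > S: relative to S, both the across-period and down-group shifts push He's first ionization energy up.
Tabulated first ionization energy (kJ/mol): He 2372, Li 520, Na 496, Mg 738, S 1000.
So from lowest to highest: Na < Li < Mg < S < He.

Na < Li < Mg < S < He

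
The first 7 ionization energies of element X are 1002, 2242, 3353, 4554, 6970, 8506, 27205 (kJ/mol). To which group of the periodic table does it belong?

Group 16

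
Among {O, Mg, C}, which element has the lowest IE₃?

Consider each +2 ion: O²⁺ still has 4 valence electrons; Mg²⁺ is the bare [Ne] core; C²⁺ still has 2 valence electrons.
Core electrons are held far more tightly than valence electrons, so Mg tops the IE_3 order.
Valence configurations: O²⁺ [He]2s²2p², C²⁺ [He]2s².
The numbers (kJ/mol): O 5300, Mg 7733, C 4620.
Putting it together, IE_3: C < O < Mg.

C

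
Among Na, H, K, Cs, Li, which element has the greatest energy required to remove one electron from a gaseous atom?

H

IE₁ increases left→right with effective nuclear charge and decreases top→bottom as the valence shell moves farther out.
All are in group 1, so first ionization energy increases up the group.
The greatest energy required to remove one electron from a gaseous atom among these belongs to H.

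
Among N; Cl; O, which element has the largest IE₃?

Consider each +2 ion: N²⁺ still has 3 valence electrons; Cl²⁺ still has 5 valence electrons; O²⁺ still has 4 valence electrons.
All are still removing valence electrons, so compare the +2 ions as you would atoms: IE_3 generally rises across a period (higher Z_eff) and falls down a group (larger shell), subject to the usual subshell exceptions.
Valence configurations: N²⁺ [He]2s²2p¹, Cl²⁺ [Ne]3s²3p³, O²⁺ [He]2s²2p².
Tabulated IE_3 (kJ/mol): N 4578, Cl 3822, O 5300.
Putting it together, IE_3: Cl < N < O.

O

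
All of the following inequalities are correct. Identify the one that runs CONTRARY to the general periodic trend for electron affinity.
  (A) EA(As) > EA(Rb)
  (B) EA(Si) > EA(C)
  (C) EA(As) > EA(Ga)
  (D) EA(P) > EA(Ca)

(B)

The general trend: electron affinity increases across a period and decreases down a group.
(A) As (period 4, group 15) vs Rb (period 5, group 1): the stated order agrees with the simple trend.
(B) Si (period 3, group 14) vs C (period 2, group 14): the stated order contradicts the simple trend.
(C) As (period 4, group 15) vs Ga (period 4, group 13): the stated order agrees with the simple trend.
(D) P (period 3, group 15) vs Ca (period 4, group 2): the stated order agrees with the simple trend.
The exception is (B): Si's larger, more diffuse 3p orbitals accept an added electron slightly more readily than C's compact 2p.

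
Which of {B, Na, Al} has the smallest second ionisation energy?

Consider each +1 ion: B⁺ still has 2 valence electrons; Na⁺ is the bare [Ne] core; Al⁺ still has 2 valence electrons.
Pulling an electron out of a noble-gas core costs far more than removing a remaining valence electron, so Na sits at the high end of IE_2.
Valence configurations: B⁺ [He]2s², Al⁺ [Ne]3s².
Approximate IE_2 values (kJ/mol): B 2427, Na 4562, Al 1817.
Overall IE_2 order: Al < B < Na.

Al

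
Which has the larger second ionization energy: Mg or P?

P

The second ionization energy removes an electron from the +1 ion. For each element: Mg⁺ still has 1 valence electron; P⁺ still has 4 valence electrons.
All are still removing valence electrons, so compare the +1 ions as you would atoms: IE_2 generally rises across a period (higher Z_eff) and falls down a group (larger shell), subject to the usual subshell exceptions.
Valence configurations: Mg⁺ [Ne]3s¹, P⁺ [Ne]3s²3p².
Tabulated IE_2 (kJ/mol): Mg 1451, P 1907.
Putting it together, IE_2: Mg < P.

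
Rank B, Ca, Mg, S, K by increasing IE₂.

Ca < Mg < S < B < K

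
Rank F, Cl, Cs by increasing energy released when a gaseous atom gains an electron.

Cs < F < Cl

F is in period 2, group 17; Cl is in period 3, group 17; Cs is in period 6, group 1.
Adding an electron releases more energy for atoms nearer the top right (short of the noble gases).
Neither a single period nor a single group — weigh both effects.
F > Cs: relative to Cs, both the across-period and down-group shifts push F's electron affinity up.
Cl > F: this pair runs against the simple trend — see the exception note.
Note the exception: Cl has a higher electron affinity than F, contrary to the simple trend — F's small 2p subshell makes the incoming electron feel strong e⁻–e⁻ repulsion, so Cl actually releases more energy on gaining an electron.
For reference (kJ/mol): F 328, Cl 349, Cs 46.
So from lowest to highest: Cs < F < Cl.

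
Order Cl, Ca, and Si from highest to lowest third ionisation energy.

Consider each +2 ion: Cl²⁺ still has 5 valence electrons; Ca²⁺ is the bare [Ar] core; Si²⁺ still has 2 valence electrons.
Breaking into a closed-shell core is much more expensive than removing a leftover valence electron — Ca has the largest IE_3 here.
Valence configurations: Cl²⁺ [Ne]3s²3p³, Si²⁺ [Ne]3s².
Approximate IE_3 values (kJ/mol): Cl 3822, Ca 4912, Si 3232.
Overall IE_3 order: Si < Cl < Ca.

Ca > Cl > Si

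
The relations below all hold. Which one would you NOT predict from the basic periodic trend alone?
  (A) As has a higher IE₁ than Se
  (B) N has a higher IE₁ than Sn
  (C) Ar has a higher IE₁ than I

(A)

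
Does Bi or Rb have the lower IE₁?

Rb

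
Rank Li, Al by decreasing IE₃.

After 2 electrons have been removed, what remains? Li²⁺ is already 1 electron into the core; Al²⁺ still has 1 valence electron.
Core electrons are held far more tightly than valence electrons, so Li tops the IE_3 order.
Tabulated IE_3 (kJ/mol): Li 11815, Al 2745.
Hence IE_3: Al < Li.

Li > Al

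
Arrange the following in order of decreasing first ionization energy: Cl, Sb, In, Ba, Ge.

Removing the outermost electron gets harder across a period and easier down a group.
These span different periods and groups, so the two trends combine.
In > Ba: relative to Ba, both the across-period and down-group shifts push In's first ionization energy up.
Ge > In: both effects reinforce here, so Ge is clearly the higher of the two.
Sb > Ge: the two effects oppose for this pair; the across-period effect wins (831 vs 762 kJ/mol).
Cl > Sb: both effects reinforce here, so Cl is clearly the higher of the two.
For reference (kJ/mol): Cl 1251, Ge 762, In 558, Sb 831, Ba 503.
So from highest to lowest: Cl > Sb > Ge > In > Ba.

Cl > Sb > Ge > In > Ba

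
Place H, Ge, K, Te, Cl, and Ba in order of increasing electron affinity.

H is in period 1, group 1; Cl is in period 3, group 17; K is in period 4, group 1; Ge is in period 4, group 14; Te is in period 5, group 16; Ba is in period 6, group 2.
Adding an electron releases more energy for atoms nearer the top right (short of the noble gases).
Here both period and group differ, so the two effects have to be weighed against each other.
K > Ba: the two effects oppose for this pair; the down-group effect wins (48 vs 14 kJ/mol).
H > K: they share group 1; the group trend gives H the larger value.
Ge > H: period and group pull opposite ways; the across-period shift dominates (119 vs 73 kJ/mol).
Te > Ge: the two effects oppose for this pair; the across-period effect wins (190 vs 119 kJ/mol).
Cl > Te: both effects reinforce here, so Cl is clearly the higher of the two.
Tabulated electron affinity (kJ/mol): H 73, Cl 349, K 48, Ge 119, Te 190, Ba 14.
So from lowest to highest: Ba < K < H < Ge < Te < Cl.

Ba < K < H < Ge < Te < Cl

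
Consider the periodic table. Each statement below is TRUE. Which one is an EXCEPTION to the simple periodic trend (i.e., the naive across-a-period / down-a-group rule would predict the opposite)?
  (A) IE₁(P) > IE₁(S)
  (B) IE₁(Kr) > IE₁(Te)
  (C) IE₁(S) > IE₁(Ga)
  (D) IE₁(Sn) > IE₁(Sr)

The general trend: first ionisation energy increases across a period and decreases down a group.
(A) P (period 3, group 15) vs S (period 3, group 16): the stated order contradicts the simple trend.
(B) Kr (period 4, group 18) vs Te (period 5, group 16): the stated order agrees with the simple trend.
(C) S (period 3, group 16) vs Ga (period 4, group 13): the stated order agrees with the simple trend.
(D) Sn (period 5, group 14) vs Sr (period 5, group 2): the stated order agrees with the simple trend.
The exception is (A): S (3p⁴) ionizes more easily than half-filled P (3p³) because the paired 3p electron in S is pushed out by e⁻–e⁻ repulsion.

(A)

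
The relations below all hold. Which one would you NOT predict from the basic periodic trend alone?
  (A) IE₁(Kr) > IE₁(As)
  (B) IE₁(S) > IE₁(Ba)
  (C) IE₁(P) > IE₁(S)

(C)

The general trend: first ionization energy increases across a period and decreases down a group.
(A) Kr (period 4, group 18) vs As (period 4, group 15): the stated order agrees with the simple trend.
(B) S (period 3, group 16) vs Ba (period 6, group 2): the stated order agrees with the simple trend.
(C) P (period 3, group 15) vs S (period 3, group 16): the stated order contradicts the simple trend.
The exception is (C): S (3p⁴) ionizes more easily than half-filled P (3p³) because the paired 3p electron in S is pushed out by e⁻–e⁻ repulsion.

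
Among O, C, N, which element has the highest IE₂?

O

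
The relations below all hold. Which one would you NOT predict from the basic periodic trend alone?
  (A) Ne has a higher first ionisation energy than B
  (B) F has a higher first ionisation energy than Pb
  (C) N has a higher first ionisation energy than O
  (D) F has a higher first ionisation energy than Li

(C)

The general trend: first ionisation energy increases across a period and decreases down a group.
(A) Ne (period 2, group 18) vs B (period 2, group 13): the stated order agrees with the simple trend.
(B) F (period 2, group 17) vs Pb (period 6, group 14): the stated order agrees with the simple trend.
(C) N (period 2, group 15) vs O (period 2, group 16): the stated order contradicts the simple trend.
(D) F (period 2, group 17) vs Li (period 2, group 1): the stated order agrees with the simple trend.
The exception is (C): pairing an electron in O's 2p⁴ costs repulsion energy, so O ionizes more easily than half-filled N (2p³).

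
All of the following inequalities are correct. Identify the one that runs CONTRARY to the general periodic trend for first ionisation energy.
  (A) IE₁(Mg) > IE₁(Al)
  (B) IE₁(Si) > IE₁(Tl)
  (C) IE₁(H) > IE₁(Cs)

The general trend: first ionisation energy increases across a period and decreases down a group.
(A) Mg (period 3, group 2) vs Al (period 3, group 13): the stated order contradicts the simple trend.
(B) Si (period 3, group 14) vs Tl (period 6, group 13): the stated order agrees with the simple trend.
(C) H (period 1, group 1) vs Cs (period 6, group 1): the stated order agrees with the simple trend.
The exception is (A): Al's single 3p electron is easier to remove than one from Mg's filled 3s².

(A)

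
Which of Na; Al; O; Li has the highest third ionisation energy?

Li

The third ionization energy removes an electron from the +2 ion. For each element: Na²⁺ is already 1 electron into the core; Al²⁺ still has 1 valence electron; O²⁺ still has 4 valence electrons; Li²⁺ is already 1 electron into the core.
Breaking into a closed-shell core is much more expensive than removing a leftover valence electron — Na and Li have the largest IE_3 here.
Valence configurations: Al²⁺ [Ne]3s¹, O²⁺ [He]2s²2p².
Approximate IE_3 values (kJ/mol): Na 6910, Al 2745, O 5300, Li 11815.
Hence IE_3: Al < O < Na < Li.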